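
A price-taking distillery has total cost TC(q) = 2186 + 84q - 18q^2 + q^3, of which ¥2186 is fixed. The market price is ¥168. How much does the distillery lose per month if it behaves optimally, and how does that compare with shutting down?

Profit = -¥226 at q = 14

AVC = 84 - 18q + q^2; min AVC = ¥3 at q = 9. Since P = ¥168 ≥ min AVC, the firm produces.
With MC = 84 - 36q + 3q^2, P = MC on the upward-sloping part at q* = 14.
TR = 168·14 = 2352. TC = 2186 + 392 = 2578. Profit = 2352 − 2578 = -¥226.
Shutting down would mean losing the fixed cost of ¥2186, so operating at a loss of ¥226 is better by ¥1960.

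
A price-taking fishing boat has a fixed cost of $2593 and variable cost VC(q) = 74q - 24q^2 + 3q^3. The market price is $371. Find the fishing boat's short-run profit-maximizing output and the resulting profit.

AVC = 74 - 24q + 3q^2 has its minimum $26 at q = 4; price $371 clears that bar, so the firm operates.
With MC = 74 - 48q + 9q^2, P = MC on the upward-sloping part at q* = 9.
TR = 371·9 = 3339. TC = 2593 + 909 = 3502. Profit = 3339 − 3502 = -$163.
By producing, the firm covers all variable cost plus $2430 of fixed cost; shutting down would lose the full $2593.

Profit = -$163 at q = 9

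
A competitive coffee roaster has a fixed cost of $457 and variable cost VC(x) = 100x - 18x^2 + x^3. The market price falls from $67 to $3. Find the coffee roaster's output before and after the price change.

MC = 100 - 36x + 3x^2; the shutdown threshold is min AVC = $19 (at x = 9).
At P = $67 ≥ min AVC, set P = MC on the rising branch: x = 11.
At P = $3 < min AVC = $19, price no longer covers variable cost at any output, so the firm shuts down: x = 0.

Output falls from 11 to 0 (the firm shuts down)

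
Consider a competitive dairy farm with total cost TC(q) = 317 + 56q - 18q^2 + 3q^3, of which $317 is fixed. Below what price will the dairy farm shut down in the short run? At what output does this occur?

$29 per unit, at q = 3

The firm shuts down when price falls below the minimum of average variable cost. AVC = VC/q = 56 - 18q + 3q^2.
At the minimum of AVC, MC = AVC. MC = 56 - 36q + 9q^2; setting MC = AVC gives 6q^2 - 18q = 0, so q = 3. min AVC = 29.
The firm shuts down for any P below $29.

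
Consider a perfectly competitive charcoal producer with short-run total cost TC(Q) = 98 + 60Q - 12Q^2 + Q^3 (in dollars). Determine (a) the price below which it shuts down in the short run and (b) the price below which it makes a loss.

Shutdown price = $24; break-even price = $39

AVC = 60 - 12Q + Q^2; minimized at Q = 6, giving min AVC = $24. That is the shutdown price.
ATC = 98/Q + 60 - 12Q + Q^2. Setting dATC/dQ = −98/Q^2 − 12 + 2Q = 0 gives Q = 7 (since 2·7^3 − 12·7^2 = 98).
min ATC = 98/7 + 60 − 12·7 + 7^2 = $39. That is the break-even price.
Between these two prices the firm operates at a loss; above $39 it earns a profit.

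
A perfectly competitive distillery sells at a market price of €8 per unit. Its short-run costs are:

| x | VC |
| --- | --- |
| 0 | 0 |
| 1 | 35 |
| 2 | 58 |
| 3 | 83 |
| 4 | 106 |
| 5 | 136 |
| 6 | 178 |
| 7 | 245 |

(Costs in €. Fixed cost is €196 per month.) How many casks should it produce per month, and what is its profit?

x = 0 (shut down); profit = -€196

Profit at each row (π = 8x − TC): x=0: -196; x=1: -223; x=2: -238; x=3: -255; x=4: -270; x=5: -292; x=6: -326; x=7: -385.
Profit is highest at x = 0. Equivalently, the lowest AVC in the table is 106/4 ≈ €26.50 at x = 4, and P = €8 falls below it — price never covers variable cost, so the firm shuts down and loses only its fixed cost.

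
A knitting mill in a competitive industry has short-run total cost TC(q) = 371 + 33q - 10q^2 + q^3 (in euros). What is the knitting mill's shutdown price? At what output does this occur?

The firm shuts down when price falls below the minimum of average variable cost. AVC = VC/q = 33 - 10q + q^2.
At the minimum of AVC, MC = AVC. MC = 33 - 20q + 3q^2; setting MC = AVC gives 2q^2 - 10q = 0, so q = 5. min AVC = 8.
For P < €8 the firm produces nothing.

€8 per unit, at q = 5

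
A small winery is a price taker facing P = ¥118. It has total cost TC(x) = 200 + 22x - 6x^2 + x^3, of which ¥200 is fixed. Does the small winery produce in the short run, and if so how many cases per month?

From TC, MC = TC'(x) = 22 - 12x + 3x^2 and AVC = VC/x = 22 - 6x + x^2.
AVC hits its minimum where MC = AVC, at x = 3, giving min AVC = 22 - 6·3 + 3^2 = ¥13.
P = ¥118 exceeds min AVC = ¥13, so the firm stays open.
P = MC gives -96 - 12x + 3x^2 = 0, with roots -4 and 8. Take the larger (rising MC): x* = 8.
Check: AVC at x = 8 is ¥38 ≤ P, so revenue covers variable cost.
Profit = P·x − TC = 118·8 − 504 = ¥440.

Produce at x = 8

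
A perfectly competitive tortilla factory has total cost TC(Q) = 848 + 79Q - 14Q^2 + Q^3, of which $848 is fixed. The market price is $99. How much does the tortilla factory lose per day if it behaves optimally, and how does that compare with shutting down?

Profit = -$248 at Q = 10

AVC = 79 - 14Q + Q^2 has its minimum $30 at Q = 7; price $99 clears that bar, so the firm operates.
With MC = 79 - 28Q + 3Q^2, P = MC on the upward-sloping part at Q* = 10.
TR = 99·10 = 990. TC = 848 + 390 = 1238. Profit = 990 − 1238 = -$248.
That loss of $248 beats the $848 the firm would lose by shutting down; producing recovers $600 of fixed cost.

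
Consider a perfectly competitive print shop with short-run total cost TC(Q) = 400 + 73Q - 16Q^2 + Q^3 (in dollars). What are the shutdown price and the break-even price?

Shutdown price = $9; break-even price = $53

AVC = 73 - 16Q + Q^2; minimized at Q = 8, giving min AVC = $9. That is the shutdown price.
ATC = 400/Q + 73 - 16Q + Q^2. Setting dATC/dQ = −400/Q^2 − 16 + 2Q = 0 gives Q = 10 (since 2·10^3 − 16·10^2 = 400).
min ATC = 400/10 + 73 − 16·10 + 10^2 = $53. That is the break-even price.
Between these two prices the firm operates at a loss; above $53 it earns a profit.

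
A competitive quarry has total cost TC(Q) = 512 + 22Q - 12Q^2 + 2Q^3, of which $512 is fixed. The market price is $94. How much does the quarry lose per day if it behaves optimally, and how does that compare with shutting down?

Profit = -$80 at Q = 6

AVC = 22 - 12Q + 2Q^2 has its minimum $4 at Q = 3; price $94 clears that bar, so the firm operates.
With MC = 22 - 24Q + 6Q^2, P = MC on the upward-sloping part at Q* = 6.
TR = 94·6 = 564. TC = 512 + 132 = 644. Profit = 564 − 644 = -$80.
Shutting down would mean losing the fixed cost of $512, so operating at a loss of $80 is better by $432.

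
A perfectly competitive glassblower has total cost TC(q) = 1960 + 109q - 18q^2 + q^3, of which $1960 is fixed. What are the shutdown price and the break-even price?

AVC = 109 - 18q + q^2; minimized at q = 9, giving min AVC = $28. That is the shutdown price.
ATC = 1960/q + 109 - 18q + q^2. Setting dATC/dq = −1960/q^2 − 18 + 2q = 0 gives q = 14 (since 2·14^3 − 18·14^2 = 1960).
min ATC = 1960/14 + 109 − 18·14 + 14^2 = $193. That is the break-even price.
For $28 ≤ P < $193 the firm produces at a loss; below $28 it shuts down.

Shutdown price = $28; break-even price = $193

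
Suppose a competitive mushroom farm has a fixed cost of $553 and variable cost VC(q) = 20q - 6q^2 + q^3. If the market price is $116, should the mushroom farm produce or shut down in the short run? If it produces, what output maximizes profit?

Produce at q = 8

From TC, MC = TC'(q) = 20 - 12q + 3q^2 and AVC = VC/q = 20 - 6q + q^2.
AVC is minimized where dAVC/dq = -6 + 2q = 0, at q = 3; min AVC = 20 - 6·3 + 3^2 = $11.
P = $116 exceeds min AVC = $11, so the firm stays open.
Set P = MC: 116 = 20 - 12q + 3q^2 → -96 - 12q + 3q^2 = 0. The roots are q = -4 and q = 8; the profit-maximizing output is on the rising part of MC, so q* = 8.
Check: AVC at q = 8 is $36 ≤ P, so revenue covers variable cost.
Profit = P·q − TC = 116·8 − 841 = $87.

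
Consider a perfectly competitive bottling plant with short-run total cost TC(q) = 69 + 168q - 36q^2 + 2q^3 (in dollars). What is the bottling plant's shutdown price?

The firm shuts down when price falls below the minimum of average variable cost. AVC = VC/q = 168 - 36q + 2q^2.
dAVC/dq = -36 + 4q = 0 gives q = 9. min AVC = 168 - 36·9 + 2·9^2 = 6.
The firm shuts down for any P below $6.

$6 per unit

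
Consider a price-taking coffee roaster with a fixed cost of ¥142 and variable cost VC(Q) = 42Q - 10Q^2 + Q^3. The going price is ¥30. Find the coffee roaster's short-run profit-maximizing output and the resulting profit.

AVC = 42 - 10Q + Q^2 has its minimum ¥17 at Q = 5; price ¥30 clears that bar, so the firm operates.
MC = 42 - 20Q + 3Q^2. Setting P = MC and taking the root on the rising branch gives Q* = 6.
TR = 30·6 = 180. TC = 142 + 108 = 250. Profit = 180 − 250 = -¥70.
That loss of ¥70 beats the ¥142 the firm would lose by shutting down; producing recovers ¥72 of fixed cost.

Profit = -¥70 at Q = 6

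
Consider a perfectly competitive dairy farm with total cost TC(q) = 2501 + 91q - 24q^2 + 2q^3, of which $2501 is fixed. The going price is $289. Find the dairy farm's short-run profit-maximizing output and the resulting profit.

Profit = -$81 at q = 11

AVC = 91 - 24q + 2q^2; min AVC = $19 at q = 6. Since P = $289 ≥ min AVC, the firm produces.
MC = 91 - 48q + 6q^2. Setting P = MC and taking the root on the rising branch gives q* = 11.
TR = 289·11 = 3179. TC = 2501 + 759 = 3260. Profit = 3179 − 3260 = -$81.
By producing, the firm covers all variable cost plus $2420 of fixed cost; shutting down would lose the full $2501.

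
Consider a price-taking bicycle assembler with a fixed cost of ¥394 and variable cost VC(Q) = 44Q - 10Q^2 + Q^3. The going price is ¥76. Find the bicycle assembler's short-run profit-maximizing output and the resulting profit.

AVC = 44 - 10Q + Q^2; min AVC = ¥19 at Q = 5. Since P = ¥76 ≥ min AVC, the firm produces.
MC = 44 - 20Q + 3Q^2. Setting P = MC and taking the root on the rising branch gives Q* = 8.
TR = 76·8 = 608. TC = 394 + 224 = 618. Profit = 608 − 618 = -¥10.
That loss of ¥10 beats the ¥394 the firm would lose by shutting down; producing recovers ¥384 of fixed cost.

Profit = -¥10 at Q = 8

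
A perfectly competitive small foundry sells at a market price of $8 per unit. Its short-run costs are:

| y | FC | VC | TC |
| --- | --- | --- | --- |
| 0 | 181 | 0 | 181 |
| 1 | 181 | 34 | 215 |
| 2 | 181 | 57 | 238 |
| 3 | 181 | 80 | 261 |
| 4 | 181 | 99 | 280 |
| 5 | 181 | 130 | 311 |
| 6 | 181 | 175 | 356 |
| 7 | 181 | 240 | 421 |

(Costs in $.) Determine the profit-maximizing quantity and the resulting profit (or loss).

y = 0 (shut down); profit = -$181

Tabulate TR − TC: y=0: -181; y=1: -207; y=2: -222; y=3: -237; y=4: -248; y=5: -271; y=6: -308; y=7: -365.
Profit is highest at y = 0. Equivalently, the lowest AVC in the table is 99/4 ≈ $24.75 at y = 4, and P = $8 falls below it — price never covers variable cost, so the firm shuts down and loses only its fixed cost.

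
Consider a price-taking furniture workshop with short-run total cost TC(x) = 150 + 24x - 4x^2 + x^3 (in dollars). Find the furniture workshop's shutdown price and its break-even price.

Shutdown price = $20; break-even price = $59

Shutdown price = min AVC. AVC = 24 - 4x + x^2, with vertex at x = 2 and minimum $20.
ATC = 150/x + 24 - 4x + x^2. Setting dATC/dx = −150/x^2 − 4 + 2x = 0 gives x = 5 (since 2·5^3 − 4·5^2 = 150).
min ATC = 150/5 + 24 − 4·5 + 5^2 = $59. That is the break-even price.
Between these two prices the firm operates at a loss; above $59 it earns a profit.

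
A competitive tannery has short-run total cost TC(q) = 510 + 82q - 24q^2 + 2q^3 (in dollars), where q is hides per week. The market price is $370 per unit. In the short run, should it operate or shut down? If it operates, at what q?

Strip out fixed cost: VC = 82q - 24q^2 + 2q^3. Then AVC = 82 - 24q + 2q^2 and MC = 82 - 48q + 6q^2.
AVC is minimized where dAVC/dq = -24 + 4q = 0, at q = 6; min AVC = 82 - 24·6 + 2·6^2 = $10.
Since P = $370 ≥ min AVC = $10, price covers variable cost and the firm should produce.
Set P = MC: 370 = 82 - 48q + 6q^2 → -288 - 48q + 6q^2 = 0. The roots are q = -4 and q = 12; the profit-maximizing output is on the rising part of MC, so q* = 12.
Check: AVC at q = 12 is $82 ≤ P, so revenue covers variable cost.
Profit = P·q − TC = 370·12 − 1494 = $2946.

Produce at q = 12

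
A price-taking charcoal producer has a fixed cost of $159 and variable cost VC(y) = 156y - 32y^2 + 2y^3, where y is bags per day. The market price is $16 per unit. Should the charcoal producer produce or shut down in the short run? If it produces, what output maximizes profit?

Variable cost is VC = 156y - 32y^2 + 2y^3, so AVC = VC/y = 156 - 32y + 2y^2 and MC = dTC/dy = 156 - 64y + 6y^2.
AVC hits its minimum where MC = AVC, at y = 8, giving min AVC = 156 - 32·8 + 2·8^2 = $28.
With P < min AVC ($16 < $28), every unit sold adds to the loss.
The firm minimizes its loss by shutting down and losing only its fixed cost of $159.

Shut down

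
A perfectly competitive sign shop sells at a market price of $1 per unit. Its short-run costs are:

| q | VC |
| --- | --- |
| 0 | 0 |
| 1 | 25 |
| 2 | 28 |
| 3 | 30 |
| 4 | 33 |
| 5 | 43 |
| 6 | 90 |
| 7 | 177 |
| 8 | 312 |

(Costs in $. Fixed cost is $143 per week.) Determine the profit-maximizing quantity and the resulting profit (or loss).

Tabulate TR − TC: q=0: -143; q=1: -167; q=2: -169; q=3: -170; q=4: -172; q=5: -181; q=6: -227; q=7: -313; q=8: -447.
Profit is highest at q = 0. Equivalently, the lowest AVC in the table is 33/4 ≈ $8.25 at q = 4, and P = $1 falls below it — price never covers variable cost, so the firm shuts down and loses only its fixed cost.

q = 0 (shut down); profit = -$143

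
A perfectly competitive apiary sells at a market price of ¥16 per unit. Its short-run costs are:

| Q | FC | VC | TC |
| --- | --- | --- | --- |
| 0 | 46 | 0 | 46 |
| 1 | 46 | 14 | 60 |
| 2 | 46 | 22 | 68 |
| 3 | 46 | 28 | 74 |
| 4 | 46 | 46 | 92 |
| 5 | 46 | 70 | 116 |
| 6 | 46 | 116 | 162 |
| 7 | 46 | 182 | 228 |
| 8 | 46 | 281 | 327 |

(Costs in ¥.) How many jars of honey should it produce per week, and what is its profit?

Q = 3; profit = -¥26

Tabulate TR − TC: Q=0: -46; Q=1: -44; Q=2: -36; Q=3: -26; Q=4: -28; Q=5: -36; Q=6: -66; Q=7: -116; Q=8: -199.
Profit is maximized at Q = 3. AVC there is 28/3 = ¥9.33 ≤ P, so producing beats shutting down (which would give -¥46).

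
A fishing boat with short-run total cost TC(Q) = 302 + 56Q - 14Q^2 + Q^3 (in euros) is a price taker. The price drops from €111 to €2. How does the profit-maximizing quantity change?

MC = 56 - 28Q + 3Q^2; the shutdown threshold is min AVC = €7 (at Q = 7).
With P = €111 above the shutdown price, P = MC gives Q = 11.
At P = €2 < min AVC = €7, price no longer covers variable cost at any output, so the firm shuts down: Q = 0.

Output falls from 11 to 0 (the firm shuts down)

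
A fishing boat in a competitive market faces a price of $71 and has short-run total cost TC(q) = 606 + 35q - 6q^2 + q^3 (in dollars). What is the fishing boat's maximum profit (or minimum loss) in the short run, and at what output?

Profit = -$390 at q = 6

AVC = 35 - 6q + q^2 has its minimum $26 at q = 3; price $71 clears that bar, so the firm operates.
MC = 35 - 12q + 3q^2. Setting P = MC and taking the root on the rising branch gives q* = 6.
TR = 71·6 = 426. TC = 606 + 210 = 816. Profit = 426 − 816 = -$390.
Shutting down would mean losing the fixed cost of $606, so operating at a loss of $390 is better by $216.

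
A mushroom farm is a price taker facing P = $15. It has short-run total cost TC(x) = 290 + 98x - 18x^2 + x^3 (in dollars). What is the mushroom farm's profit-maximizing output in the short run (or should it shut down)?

Variable cost is VC = 98x - 18x^2 + x^3, so AVC = VC/x = 98 - 18x + x^2 and MC = dTC/dx = 98 - 36x + 3x^2.
AVC hits its minimum where MC = AVC, at x = 9, giving min AVC = 98 - 18·9 + 9^2 = $17.
With P < min AVC ($15 < $17), every unit sold adds to the loss.
The firm minimizes its loss by shutting down and losing only its fixed cost of $290.

Shut down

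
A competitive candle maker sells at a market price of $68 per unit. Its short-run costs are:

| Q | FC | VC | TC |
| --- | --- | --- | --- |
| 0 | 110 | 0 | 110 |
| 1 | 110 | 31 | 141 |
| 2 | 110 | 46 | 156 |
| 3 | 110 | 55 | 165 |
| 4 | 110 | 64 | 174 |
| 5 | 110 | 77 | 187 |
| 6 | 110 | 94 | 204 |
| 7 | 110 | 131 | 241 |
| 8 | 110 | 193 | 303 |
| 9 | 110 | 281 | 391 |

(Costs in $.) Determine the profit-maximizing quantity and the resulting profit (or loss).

Q = 8; profit = $241

Tabulate TR − TC: Q=0: -110; Q=1: -73; Q=2: -20; Q=3: 39; Q=4: 98; Q=5: 153; Q=6: 204; Q=7: 235; Q=8: 241; Q=9: 221.
Profit is maximized at Q = 8. AVC there is 193/8 = $24.12 ≤ P, so producing beats shutting down (which would give -$110).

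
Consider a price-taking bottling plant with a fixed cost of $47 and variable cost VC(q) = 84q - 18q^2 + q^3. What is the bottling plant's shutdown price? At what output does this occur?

The firm shuts down when price falls below the minimum of average variable cost. AVC = VC/q = 84 - 18q + q^2.
dAVC/dq = -18 + 2q = 0 gives q = 9. min AVC = 84 - 18·9 + 9^2 = 3.
The firm shuts down for any P below $3.

$3 per unit, at q = 9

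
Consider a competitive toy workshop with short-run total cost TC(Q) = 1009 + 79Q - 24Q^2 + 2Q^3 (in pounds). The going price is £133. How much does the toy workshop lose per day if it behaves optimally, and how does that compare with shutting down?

AVC = 79 - 24Q + 2Q^2; min AVC = £7 at Q = 6. Since P = £133 ≥ min AVC, the firm produces.
MC = 79 - 48Q + 6Q^2. Setting P = MC and taking the root on the rising branch gives Q* = 9.
TR = 133·9 = 1197. TC = 1009 + 225 = 1234. Profit = 1197 − 1234 = -£37.
Shutting down would mean losing the fixed cost of £1009, so operating at a loss of £37 is better by £972.

Profit = -£37 at Q = 9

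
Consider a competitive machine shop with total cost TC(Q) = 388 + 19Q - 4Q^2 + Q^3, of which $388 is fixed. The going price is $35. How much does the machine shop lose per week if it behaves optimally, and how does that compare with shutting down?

Profit = -$324 at Q = 4

AVC = 19 - 4Q + Q^2 has its minimum $15 at Q = 2; price $35 clears that bar, so the firm operates.
With MC = 19 - 8Q + 3Q^2, P = MC on the upward-sloping part at Q* = 4.
TR = 35·4 = 140. TC = 388 + 76 = 464. Profit = 140 − 464 = -$324.
That loss of $324 beats the $388 the firm would lose by shutting down; producing recovers $64 of fixed cost.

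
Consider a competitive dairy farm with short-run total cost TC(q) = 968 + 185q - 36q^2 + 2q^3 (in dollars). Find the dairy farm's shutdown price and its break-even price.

AVC = 185 - 36q + 2q^2; minimized at q = 9, giving min AVC = $23. That is the shutdown price.
ATC = 968/q + 185 - 36q + 2q^2. Setting dATC/dq = −968/q^2 − 36 + 4q = 0 gives q = 11 (since 4·11^3 − 36·11^2 = 968).
min ATC = 968/11 + 185 − 36·11 + 2·11^2 = $119. That is the break-even price.
Between these two prices the firm operates at a loss; above $119 it earns a profit.

Shutdown price = $23; break-even price = $119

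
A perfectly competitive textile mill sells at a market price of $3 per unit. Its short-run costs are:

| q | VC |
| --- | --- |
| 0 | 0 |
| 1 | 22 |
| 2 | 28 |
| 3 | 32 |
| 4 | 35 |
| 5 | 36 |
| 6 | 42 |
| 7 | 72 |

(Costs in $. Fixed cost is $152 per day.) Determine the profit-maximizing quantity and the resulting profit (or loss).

Tabulate TR − TC: q=0: -152; q=1: -171; q=2: -174; q=3: -175; q=4: -175; q=5: -173; q=6: -176; q=7: -203.
Profit is highest at q = 0. Equivalently, the lowest AVC in the table is 42/6 ≈ $7 at q = 6, and P = $3 falls below it — price never covers variable cost, so the firm shuts down and loses only its fixed cost.

q = 0 (shut down); profit = -$152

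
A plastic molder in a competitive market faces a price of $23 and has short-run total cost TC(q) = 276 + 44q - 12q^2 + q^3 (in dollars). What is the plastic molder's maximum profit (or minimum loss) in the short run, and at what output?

AVC = 44 - 12q + q^2 has its minimum $8 at q = 6; price $23 clears that bar, so the firm operates.
With MC = 44 - 24q + 3q^2, P = MC on the upward-sloping part at q* = 7.
TR = 23·7 = 161. TC = 276 + 63 = 339. Profit = 161 − 339 = -$178.
By producing, the firm covers all variable cost plus $98 of fixed cost; shutting down would lose the full $276.

Profit = -$178 at q = 7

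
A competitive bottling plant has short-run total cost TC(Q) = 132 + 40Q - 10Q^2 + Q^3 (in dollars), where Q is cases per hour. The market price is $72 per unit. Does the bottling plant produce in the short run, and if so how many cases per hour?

Produce at Q = 8

Strip out fixed cost: VC = 40Q - 10Q^2 + Q^3. Then AVC = 40 - 10Q + Q^2 and MC = 40 - 20Q + 3Q^2.
The AVC parabola has its vertex at Q = 10/2 = 5, where AVC = 40 - 10·5 + 5^2 = $15.
Since P = $72 ≥ min AVC = $15, price covers variable cost and the firm should produce.
Set P = MC: 72 = 40 - 20Q + 3Q^2 → -32 - 20Q + 3Q^2 = 0. The roots are Q = -4/3 and Q = 8; the profit-maximizing output is on the rising part of MC, so Q* = 8.
Check: AVC at Q = 8 is $24 ≤ P, so revenue covers variable cost.
Profit = P·Q − TC = 72·8 − 324 = $252.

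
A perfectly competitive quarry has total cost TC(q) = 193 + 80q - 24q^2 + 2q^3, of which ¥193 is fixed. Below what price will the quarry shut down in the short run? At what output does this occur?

Short-run supply begins at min AVC. From VC = 80q - 24q^2 + 2q^3, AVC = 80 - 24q + 2q^2.
dAVC/dq = -24 + 4q = 0 gives q = 6. min AVC = 80 - 24·6 + 2·6^2 = 8.
For P < ¥8 the firm produces nothing.

¥8 per unit, at q = 6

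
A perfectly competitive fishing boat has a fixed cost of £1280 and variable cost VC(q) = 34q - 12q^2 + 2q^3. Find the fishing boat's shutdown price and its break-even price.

Shutdown price = min AVC. AVC = 34 - 12q + 2q^2, with vertex at q = 3 and minimum £16.
ATC = 1280/q + 34 - 12q + 2q^2. Setting dATC/dq = −1280/q^2 − 12 + 4q = 0 gives q = 8 (since 4·8^3 − 12·8^2 = 1280).
min ATC = 1280/8 + 34 − 12·8 + 2·8^2 = £226. That is the break-even price.
For £16 ≤ P < £226 the firm produces at a loss; below £16 it shuts down.

Shutdown price = £16; break-even price = £226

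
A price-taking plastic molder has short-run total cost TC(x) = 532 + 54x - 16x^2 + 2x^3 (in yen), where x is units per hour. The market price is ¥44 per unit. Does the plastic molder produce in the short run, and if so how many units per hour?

From TC, MC = TC'(x) = 54 - 32x + 6x^2 and AVC = VC/x = 54 - 16x + 2x^2.
AVC hits its minimum where MC = AVC, at x = 4, giving min AVC = 54 - 16·4 + 2·4^2 = ¥22.
Since P = ¥44 ≥ min AVC = ¥22, price covers variable cost and the firm should produce.
Solving P = MC: 10 - 32x + 6x^2 = 0 ⇒ x = 1/3 or 5. On the upward-sloping branch, x* = 5.
Check: AVC at x = 5 is ¥24 ≤ P, so revenue covers variable cost.
Profit = P·x − TC = 44·5 − 652 = -¥432, a loss, but smaller than the ¥532 fixed cost the firm would lose by shutting down.

Produce at x = 5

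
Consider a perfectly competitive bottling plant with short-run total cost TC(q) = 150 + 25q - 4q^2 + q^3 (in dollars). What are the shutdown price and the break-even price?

Shutdown price = $21; break-even price = $60

Shutdown price = min AVC. AVC = 25 - 4q + q^2, with vertex at q = 2 and minimum $21.
ATC = 150/q + 25 - 4q + q^2. Setting dATC/dq = −150/q^2 − 4 + 2q = 0 gives q = 5 (since 2·5^3 − 4·5^2 = 150).
min ATC = 150/5 + 25 − 4·5 + 5^2 = $60. That is the break-even price.
Between these two prices the firm operates at a loss; above $60 it earns a profit.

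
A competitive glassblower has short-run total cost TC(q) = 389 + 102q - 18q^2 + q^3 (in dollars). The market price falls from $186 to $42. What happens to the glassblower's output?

Output falls from 14 to 10

AVC = 102 - 18q + q^2, minimized at q = 9 where min AVC = $21. MC = 102 - 36q + 3q^2.
At P = $186 ≥ min AVC, set P = MC on the rising branch: q = 14.
At P = $42 ≥ min AVC, set P = MC: q = 10. The firm stays open but cuts output.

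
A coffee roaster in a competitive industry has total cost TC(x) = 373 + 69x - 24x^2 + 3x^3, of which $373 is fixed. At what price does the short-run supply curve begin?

Short-run supply begins at min AVC. From VC = 69x - 24x^2 + 3x^3, AVC = 69 - 24x + 3x^2.
dAVC/dx = -24 + 6x = 0 gives x = 4. min AVC = 69 - 24·4 + 3·4^2 = 21.
For P < $21 the firm produces nothing.

$21 per unit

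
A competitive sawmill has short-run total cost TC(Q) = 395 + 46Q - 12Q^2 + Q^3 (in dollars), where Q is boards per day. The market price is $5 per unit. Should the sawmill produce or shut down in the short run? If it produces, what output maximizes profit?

Variable cost is VC = 46Q - 12Q^2 + Q^3, so AVC = VC/Q = 46 - 12Q + Q^2 and MC = dTC/dQ = 46 - 24Q + 3Q^2.
AVC is minimized where dAVC/dQ = -12 + 2Q = 0, at Q = 6; min AVC = 46 - 12·6 + 6^2 = $10.
Since P = $5 < min AVC = $10, price fails to cover variable cost at any output.
Shutting down limits the loss to fixed cost, $395.

Shut down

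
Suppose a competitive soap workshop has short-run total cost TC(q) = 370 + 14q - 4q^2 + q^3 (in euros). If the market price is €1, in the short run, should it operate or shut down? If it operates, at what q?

Variable cost is VC = 14q - 4q^2 + q^3, so AVC = VC/q = 14 - 4q + q^2 and MC = dTC/dq = 14 - 8q + 3q^2.
AVC hits its minimum where MC = AVC, at q = 2, giving min AVC = 14 - 4·2 + 2^2 = €10.
Since P = €1 < min AVC = €10, price fails to cover variable cost at any output.
The firm minimizes its loss by shutting down and losing only its fixed cost of €370.

Shut down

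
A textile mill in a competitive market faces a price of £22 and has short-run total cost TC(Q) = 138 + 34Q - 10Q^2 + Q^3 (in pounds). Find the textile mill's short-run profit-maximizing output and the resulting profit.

Profit = -£66 at Q = 6

AVC = 34 - 10Q + Q^2; min AVC = £9 at Q = 5. Since P = £22 ≥ min AVC, the firm produces.
MC = 34 - 20Q + 3Q^2. Setting P = MC and taking the root on the rising branch gives Q* = 6.
TR = 22·6 = 132. TC = 138 + 60 = 198. Profit = 132 − 198 = -£66.
That loss of £66 beats the £138 the firm would lose by shutting down; producing recovers £72 of fixed cost.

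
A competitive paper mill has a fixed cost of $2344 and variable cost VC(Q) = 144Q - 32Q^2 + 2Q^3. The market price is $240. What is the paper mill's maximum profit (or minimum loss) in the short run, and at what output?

Profit = -$40 at Q = 12

AVC = 144 - 32Q + 2Q^2; min AVC = $16 at Q = 8. Since P = $240 ≥ min AVC, the firm produces.
MC = 144 - 64Q + 6Q^2. Setting P = MC and taking the root on the rising branch gives Q* = 12.
TR = 240·12 = 2880. TC = 2344 + 576 = 2920. Profit = 2880 − 2920 = -$40.
By producing, the firm covers all variable cost plus $2304 of fixed cost; shutting down would lose the full $2344.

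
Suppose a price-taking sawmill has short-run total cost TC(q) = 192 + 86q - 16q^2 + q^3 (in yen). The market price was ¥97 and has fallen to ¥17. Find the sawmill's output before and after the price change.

AVC = 86 - 16q + q^2, minimized at q = 8 where min AVC = ¥22. MC = 86 - 32q + 3q^2.
At P = ¥97 ≥ min AVC, set P = MC on the rising branch: q = 11.
At P = ¥17 < min AVC = ¥22, price no longer covers variable cost at any output, so the firm shuts down: q = 0.

Output falls from 11 to 0 (the firm shuts down)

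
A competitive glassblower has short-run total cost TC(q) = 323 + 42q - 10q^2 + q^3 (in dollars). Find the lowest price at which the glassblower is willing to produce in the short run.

The shutdown price is the minimum of AVC. VC = 42q - 10q^2 + q^3, so AVC = 42 - 10q + q^2.
dAVC/dq = -10 + 2q = 0 gives q = 5. min AVC = 42 - 10·5 + 5^2 = 17.
The firm shuts down for any P below $17.

$17 per unit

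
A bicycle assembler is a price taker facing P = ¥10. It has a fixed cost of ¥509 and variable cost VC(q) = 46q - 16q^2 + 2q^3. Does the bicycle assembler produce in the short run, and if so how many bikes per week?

Strip out fixed cost: VC = 46q - 16q^2 + 2q^3. Then AVC = 46 - 16q + 2q^2 and MC = 46 - 32q + 6q^2.
The AVC parabola has its vertex at q = 16/4 = 4, where AVC = 46 - 16·4 + 2·4^2 = ¥14.
P = ¥10 lies below min AVC = ¥14; no output level covers variable cost.
The firm minimizes its loss by shutting down and losing only its fixed cost of ¥509.

Shut down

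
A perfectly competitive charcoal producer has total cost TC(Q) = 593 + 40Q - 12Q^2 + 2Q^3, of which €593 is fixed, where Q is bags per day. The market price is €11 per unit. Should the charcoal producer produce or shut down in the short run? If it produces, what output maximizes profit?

Variable cost is VC = 40Q - 12Q^2 + 2Q^3, so AVC = VC/Q = 40 - 12Q + 2Q^2 and MC = dTC/dQ = 40 - 24Q + 6Q^2.
The AVC parabola has its vertex at Q = 12/4 = 3, where AVC = 40 - 12·3 + 2·3^2 = €22.
With P < min AVC (€11 < €22), every unit sold adds to the loss.
The firm minimizes its loss by shutting down and losing only its fixed cost of €593.

Shut down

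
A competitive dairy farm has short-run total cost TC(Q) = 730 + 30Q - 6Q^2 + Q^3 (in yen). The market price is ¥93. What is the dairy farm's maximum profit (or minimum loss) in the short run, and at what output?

Profit = -¥338 at Q = 7

AVC = 30 - 6Q + Q^2; min AVC = ¥21 at Q = 3. Since P = ¥93 ≥ min AVC, the firm produces.
With MC = 30 - 12Q + 3Q^2, P = MC on the upward-sloping part at Q* = 7.
TR = 93·7 = 651. TC = 730 + 259 = 989. Profit = 651 − 989 = -¥338.
By producing, the firm covers all variable cost plus ¥392 of fixed cost; shutting down would lose the full ¥730.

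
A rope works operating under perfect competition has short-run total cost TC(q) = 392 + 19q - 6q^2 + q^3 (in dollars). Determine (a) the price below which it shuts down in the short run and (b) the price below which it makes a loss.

Shutdown price = $10; break-even price = $82

AVC = 19 - 6q + q^2; minimized at q = 3, giving min AVC = $10. That is the shutdown price.
ATC = 392/q + 19 - 6q + q^2. Setting dATC/dq = −392/q^2 − 6 + 2q = 0 gives q = 7 (since 2·7^3 − 6·7^2 = 392).
min ATC = 392/7 + 19 − 6·7 + 7^2 = $82. That is the break-even price.
For $10 ≤ P < $82 the firm produces at a loss; below $10 it shuts down.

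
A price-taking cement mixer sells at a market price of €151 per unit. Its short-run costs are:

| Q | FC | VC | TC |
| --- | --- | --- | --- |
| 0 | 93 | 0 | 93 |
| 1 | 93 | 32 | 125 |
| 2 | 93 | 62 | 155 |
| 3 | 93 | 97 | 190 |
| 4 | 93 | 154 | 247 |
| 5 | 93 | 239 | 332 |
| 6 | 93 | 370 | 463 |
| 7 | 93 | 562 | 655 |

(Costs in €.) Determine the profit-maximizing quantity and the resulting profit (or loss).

Tabulate TR − TC: Q=0: -93; Q=1: 26; Q=2: 147; Q=3: 263; Q=4: 357; Q=5: 423; Q=6: 443; Q=7: 402.
Profit is maximized at Q = 6. AVC there is 370/6 = €61.67 ≤ P, so producing beats shutting down (which would give -€93).

Q = 6; profit = €443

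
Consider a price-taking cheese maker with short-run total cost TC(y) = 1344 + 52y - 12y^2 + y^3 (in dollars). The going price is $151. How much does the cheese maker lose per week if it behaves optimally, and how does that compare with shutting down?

AVC = 52 - 12y + y^2; min AVC = $16 at y = 6. Since P = $151 ≥ min AVC, the firm produces.
With MC = 52 - 24y + 3y^2, P = MC on the upward-sloping part at y* = 11.
TR = 151·11 = 1661. TC = 1344 + 451 = 1795. Profit = 1661 − 1795 = -$134.
By producing, the firm covers all variable cost plus $1210 of fixed cost; shutting down would lose the full $1344.

Profit = -$134 at y = 11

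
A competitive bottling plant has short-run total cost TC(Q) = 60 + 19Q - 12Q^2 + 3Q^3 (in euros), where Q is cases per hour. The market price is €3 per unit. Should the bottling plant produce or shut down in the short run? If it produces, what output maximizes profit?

Shut down

From TC, MC = TC'(Q) = 19 - 24Q + 9Q^2 and AVC = VC/Q = 19 - 12Q + 3Q^2.
AVC hits its minimum where MC = AVC, at Q = 2, giving min AVC = 19 - 12·2 + 3·2^2 = €7.
P = €3 lies below min AVC = €7; no output level covers variable cost.
Best response: produce nothing and absorb the €60 fixed cost.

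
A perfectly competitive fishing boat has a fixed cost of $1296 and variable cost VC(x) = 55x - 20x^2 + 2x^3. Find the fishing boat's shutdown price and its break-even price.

Shutdown price = $5; break-even price = $181

Shutdown price = min AVC. AVC = 55 - 20x + 2x^2, with vertex at x = 5 and minimum $5.
ATC = 1296/x + 55 - 20x + 2x^2. Setting dATC/dx = −1296/x^2 − 20 + 4x = 0 gives x = 9 (since 4·9^3 − 20·9^2 = 1296).
min ATC = 1296/9 + 55 − 20·9 + 2·9^2 = $181. That is the break-even price.
Between these two prices the firm operates at a loss; above $181 it earns a profit.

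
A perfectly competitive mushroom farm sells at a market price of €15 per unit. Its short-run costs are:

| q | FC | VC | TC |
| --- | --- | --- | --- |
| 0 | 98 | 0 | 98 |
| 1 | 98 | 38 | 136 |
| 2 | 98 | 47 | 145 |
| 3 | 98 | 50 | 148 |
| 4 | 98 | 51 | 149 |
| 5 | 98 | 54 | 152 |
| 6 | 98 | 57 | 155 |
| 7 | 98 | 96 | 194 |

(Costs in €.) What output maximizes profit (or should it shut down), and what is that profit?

q = 6; profit = -€65

Profit at each row (π = 15q − TC): q=0: -98; q=1: -121; q=2: -115; q=3: -103; q=4: -89; q=5: -77; q=6: -65; q=7: -89.
Profit is maximized at q = 6. AVC there is 57/6 = €9.50 ≤ P, so producing beats shutting down (which would give -€98).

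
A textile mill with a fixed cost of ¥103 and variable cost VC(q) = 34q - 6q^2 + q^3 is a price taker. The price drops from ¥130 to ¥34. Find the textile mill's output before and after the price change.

MC = 34 - 12q + 3q^2; the shutdown threshold is min AVC = ¥25 (at q = 3).
With P = ¥130 above the shutdown price, P = MC gives q = 8.
At P = ¥34 ≥ min AVC, set P = MC: q = 4. The firm stays open but cuts output.

Output falls from 8 to 4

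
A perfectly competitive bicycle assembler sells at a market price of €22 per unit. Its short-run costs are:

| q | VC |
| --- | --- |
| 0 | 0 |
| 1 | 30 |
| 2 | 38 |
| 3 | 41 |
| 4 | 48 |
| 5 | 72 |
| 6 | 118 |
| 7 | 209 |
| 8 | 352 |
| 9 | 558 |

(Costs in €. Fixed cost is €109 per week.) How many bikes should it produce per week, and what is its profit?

Compute π = P·q − TC at each output: q=0: -109; q=1: -117; q=2: -103; q=3: -84; q=4: -69; q=5: -71; q=6: -95; q=7: -164; q=8: -285; q=9: -469.
Profit is maximized at q = 4. AVC there is 48/4 = €12 ≤ P, so producing beats shutting down (which would give -€109).

q = 4; profit = -€69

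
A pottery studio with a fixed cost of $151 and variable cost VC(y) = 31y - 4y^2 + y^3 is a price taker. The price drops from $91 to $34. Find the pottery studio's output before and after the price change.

AVC = 31 - 4y + y^2, minimized at y = 2 where min AVC = $27. MC = 31 - 8y + 3y^2.
With P = $91 above the shutdown price, P = MC gives y = 6.
At P = $34 ≥ min AVC, set P = MC: y = 3. The firm stays open but cuts output.

Output falls from 6 to 3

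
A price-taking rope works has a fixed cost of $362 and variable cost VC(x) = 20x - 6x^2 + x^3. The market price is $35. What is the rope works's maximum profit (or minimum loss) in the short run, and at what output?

AVC = 20 - 6x + x^2 has its minimum $11 at x = 3; price $35 clears that bar, so the firm operates.
With MC = 20 - 12x + 3x^2, P = MC on the upward-sloping part at x* = 5.
TR = 35·5 = 175. TC = 362 + 75 = 437. Profit = 175 − 437 = -$262.
Shutting down would mean losing the fixed cost of $362, so operating at a loss of $262 is better by $100.

Profit = -$262 at x = 5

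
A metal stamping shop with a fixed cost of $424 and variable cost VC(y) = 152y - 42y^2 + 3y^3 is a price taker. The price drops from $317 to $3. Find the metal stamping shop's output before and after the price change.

MC = 152 - 84y + 9y^2; the shutdown threshold is min AVC = $5 (at y = 7).
At P = $317 ≥ min AVC, set P = MC on the rising branch: y = 11.
At P = $3 < min AVC = $5, price no longer covers variable cost at any output, so the firm shuts down: y = 0.

Output falls from 11 to 0 (the firm shuts down)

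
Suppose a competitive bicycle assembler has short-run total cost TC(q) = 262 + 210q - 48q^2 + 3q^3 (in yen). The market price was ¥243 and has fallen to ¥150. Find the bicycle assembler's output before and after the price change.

Output falls from 11 to 10

AVC = 210 - 48q + 3q^2, minimized at q = 8 where min AVC = ¥18. MC = 210 - 96q + 9q^2.
At P = ¥243 ≥ min AVC, set P = MC on the rising branch: q = 11.
At P = ¥150 ≥ min AVC, set P = MC: q = 10. The firm stays open but cuts output.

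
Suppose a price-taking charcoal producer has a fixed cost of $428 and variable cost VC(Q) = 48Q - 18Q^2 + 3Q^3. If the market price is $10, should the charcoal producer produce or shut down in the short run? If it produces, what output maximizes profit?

From TC, MC = TC'(Q) = 48 - 36Q + 9Q^2 and AVC = VC/Q = 48 - 18Q + 3Q^2.
AVC is minimized where dAVC/dQ = -18 + 6Q = 0, at Q = 3; min AVC = 48 - 18·3 + 3·3^2 = $21.
P = $10 lies below min AVC = $21; no output level covers variable cost.
The firm minimizes its loss by shutting down and losing only its fixed cost of $428.

Shut down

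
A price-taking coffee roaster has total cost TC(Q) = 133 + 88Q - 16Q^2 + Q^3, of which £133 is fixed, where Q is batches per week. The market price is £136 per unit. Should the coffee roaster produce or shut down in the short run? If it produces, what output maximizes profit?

Strip out fixed cost: VC = 88Q - 16Q^2 + Q^3. Then AVC = 88 - 16Q + Q^2 and MC = 88 - 32Q + 3Q^2.
The AVC parabola has its vertex at Q = 16/2 = 8, where AVC = 88 - 16·8 + 8^2 = £24.
Since P = £136 ≥ min AVC = £24, price covers variable cost and the firm should produce.
Solving P = MC: -48 - 32Q + 3Q^2 = 0 ⇒ Q = -4/3 or 12. On the upward-sloping branch, Q* = 12.
Check: AVC at Q = 12 is £40 ≤ P, so revenue covers variable cost.
Profit = P·Q − TC = 136·12 − 613 = £1019.

Produce at Q = 12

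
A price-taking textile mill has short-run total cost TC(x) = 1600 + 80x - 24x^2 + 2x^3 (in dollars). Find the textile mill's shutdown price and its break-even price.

Shutdown price = min AVC. AVC = 80 - 24x + 2x^2, with vertex at x = 6 and minimum $8.
ATC = 1600/x + 80 - 24x + 2x^2. Setting dATC/dx = −1600/x^2 − 24 + 4x = 0 gives x = 10 (since 4·10^3 − 24·10^2 = 1600).
min ATC = 1600/10 + 80 − 24·10 + 2·10^2 = $200. That is the break-even price.
Between these two prices the firm operates at a loss; above $200 it earns a profit.

Shutdown price = $8; break-even price = $200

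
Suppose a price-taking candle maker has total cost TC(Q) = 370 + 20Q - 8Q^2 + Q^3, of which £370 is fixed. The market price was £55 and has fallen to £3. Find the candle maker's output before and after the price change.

AVC = 20 - 8Q + Q^2, minimized at Q = 4 where min AVC = £4. MC = 20 - 16Q + 3Q^2.
At P = £55 ≥ min AVC, set P = MC on the rising branch: Q = 7.
At P = £3 < min AVC = £4, price no longer covers variable cost at any output, so the firm shuts down: Q = 0.

Output falls from 7 to 0 (the firm shuts down)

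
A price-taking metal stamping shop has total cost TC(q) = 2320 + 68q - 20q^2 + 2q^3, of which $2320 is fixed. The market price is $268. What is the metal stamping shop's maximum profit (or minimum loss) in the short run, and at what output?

AVC = 68 - 20q + 2q^2 has its minimum $18 at q = 5; price $268 clears that bar, so the firm operates.
With MC = 68 - 40q + 6q^2, P = MC on the upward-sloping part at q* = 10.
TR = 268·10 = 2680. TC = 2320 + 680 = 3000. Profit = 2680 − 3000 = -$320.
That loss of $320 beats the $2320 the firm would lose by shutting down; producing recovers $2000 of fixed cost.

Profit = -$320 at q = 10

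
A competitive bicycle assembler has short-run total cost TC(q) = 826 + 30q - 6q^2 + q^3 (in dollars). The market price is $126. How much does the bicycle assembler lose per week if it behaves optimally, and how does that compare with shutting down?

AVC = 30 - 6q + q^2 has its minimum $21 at q = 3; price $126 clears that bar, so the firm operates.
With MC = 30 - 12q + 3q^2, P = MC on the upward-sloping part at q* = 8.
TR = 126·8 = 1008. TC = 826 + 368 = 1194. Profit = 1008 − 1194 = -$186.
By producing, the firm covers all variable cost plus $640 of fixed cost; shutting down would lose the full $826.

Profit = -$186 at q = 8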